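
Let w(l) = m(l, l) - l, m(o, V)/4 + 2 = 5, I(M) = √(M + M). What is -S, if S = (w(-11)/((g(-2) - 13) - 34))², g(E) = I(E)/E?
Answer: -292008/1221025 + 24863*I/2442050 ≈ -0.23915 + 0.010181*I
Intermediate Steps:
I(M) = √2*√M (I(M) = √(2*M) = √2*√M)
g(E) = √2/√E (g(E) = (√2*√E)/E = √2/√E)
m(o, V) = 12 (m(o, V) = -8 + 4*5 = -8 + 20 = 12)
w(l) = 12 - l
S = 529*(-47 + I)²/4884100 (S = ((12 - 1*(-11))/((√2/√(-2) - 13) - 34))² = ((12 + 11)/((√2*(-I*√2/2) - 13) - 34))² = (23/((-I - 13) - 34))² = (23/((-13 - I) - 34))² = (23/(-47 - I))² = (23*((-47 + I)/2210))² = (23*(-47 + I)/2210)² = 529*(-47 + I)²/4884100 ≈ 0.23915 - 0.010181*I)
-S = -529/(47 + I)²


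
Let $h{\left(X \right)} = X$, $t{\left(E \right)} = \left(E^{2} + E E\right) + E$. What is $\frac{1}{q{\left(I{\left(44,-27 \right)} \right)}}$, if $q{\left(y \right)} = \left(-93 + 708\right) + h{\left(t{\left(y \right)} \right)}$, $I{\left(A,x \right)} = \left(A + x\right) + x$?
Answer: $\frac{1}{805} \approx 0.0012422$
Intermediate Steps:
$t{\left(E \right)} = E + 2 E^{2}$ ($t{\left(E \right)} = \left(E^{2} + E^{2}\right) + E = 2 E^{2} + E = E + 2 E^{2}$)
$I{\left(A,x \right)} = A + 2 x$
$q{\left(y \right)} = 615 + y \left(1 + 2 y\right)$ ($q{\left(y \right)} = \left(-93 + 708\right) + y \left(1 + 2 y\right) = 615 + y \left(1 + 2 y\right)$)
$\frac{1}{q{\left(I{\left(44,-27 \right)} \right)}} = \frac{1}{615 + \left(44 + 2 \left(-27\right)\right) \left(1 + 2 \left(44 + 2 \left(-27\right)\right)\right)} = \frac{1}{615 + \left(44 - 54\right) \left(1 + 2 \left(44 - 54\right)\right)} = \frac{1}{615 - 10 \left(1 + 2 \left(-10\right)\right)} = \frac{1}{615 - 10 \left(1 - 20\right)} = \frac{1}{615 - -190} = \frac{1}{615 + 190} = \frac{1}{805}$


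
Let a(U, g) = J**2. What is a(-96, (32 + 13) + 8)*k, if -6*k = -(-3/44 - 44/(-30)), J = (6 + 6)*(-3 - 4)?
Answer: 90454/55 ≈ 1644.6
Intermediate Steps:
J = -84 (J = 12*(-7) = -84)
a(U, g) = 7056 (a(U, g) = (-84)**2 = 7056)
k = 923/3960 (k = -(-1)*(-3/44 - 44/(-30))/6 = -(-1)*(-3*1/44 - 44*(-1/30))/6 = -(-1)*(-3/44 + 22/15)/6 = -(-1)*923/(6*660) = -1/6*(-923/660) = 923/3960 ≈ 0.23308)
a(-96, (32 + 13) + 8)*k = 7056*(923/3960) = 90454/55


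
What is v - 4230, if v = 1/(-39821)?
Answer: -168442831/39821 ≈ -4230.0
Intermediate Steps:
v = -1/39821 ≈ -2.5112e-5
v - 4230 = -1/39821 - 4230 = -168442831/39821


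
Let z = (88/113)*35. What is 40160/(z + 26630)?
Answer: 453808/301227 ≈ 1.5065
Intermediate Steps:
z = 3080/113 (z = (88*(1/113))*35 = (88/113)*35 = 3080/113 ≈ 27.257)
40160/(z + 26630) = 40160/(3080/113 + 26630) = 40160/(3012270/113) = 40160*(113/3012270) = 453808/301227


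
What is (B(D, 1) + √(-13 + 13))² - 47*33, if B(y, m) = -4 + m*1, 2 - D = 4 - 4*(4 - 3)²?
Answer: -1542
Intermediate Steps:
D = 2 (D = 2 - (4 - 4*(4 - 3)²) = 2 - (4 - 4*1²) = 2 - (4 - 4*1) = 2 - (4 - 4) = 2 - 1*0 = 2 + 0 = 2)
B(y, m) = -4 + m
(B(D, 1) + √(-13 + 13))² - 47*33 = ((-4 + 1) + √(-13 + 13))² - 47*33 = (-3 + √0)² - 1*1551 = (-3 + 0)² - 1551 = (-3)² - 1551 = 9 - 1551 = -1542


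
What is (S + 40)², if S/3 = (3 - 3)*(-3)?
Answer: 1600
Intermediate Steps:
S = 0 (S = 3*((3 - 3)*(-3)) = 3*(0*(-3)) = 3*0 = 0)
(S + 40)² = (0 + 40)² = 40² = 1600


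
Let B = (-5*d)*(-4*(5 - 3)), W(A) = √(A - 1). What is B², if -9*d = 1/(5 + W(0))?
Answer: 3200/4563 - 4000*I/13689 ≈ 0.70129 - 0.29221*I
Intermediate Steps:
W(A) = √(-1 + A)
d = -(5 - I)/234 (d = -1/(9*(5 + √(-1 + 0))) = -1/(9*(5 + √(-1))) = -(5 - I)/26/9 = -(5 - I)/234 ≈ -0.021368 + 0.0042735*I)
B = -100/117 + 20*I/117 (B = (-5*(-5/234 + I/234))*(-4*(5 - 3)) = (25/234 - 5*I/234)*(-4*2) = (25/234 - 5*I/234)*(-8) = -100/117 + 20*I/117 ≈ -0.8547 + 0.17094*I)
B² = (-100/117 + 20*I/117)²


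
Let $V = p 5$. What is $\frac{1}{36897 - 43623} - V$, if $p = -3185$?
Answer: $\frac{107111549}{6726} \approx 15925.0$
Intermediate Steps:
$V = -15925$ ($V = \left(-3185\right) 5 = -15925$)
$\frac{1}{36897 - 43623} - V = \frac{1}{36897 - 43623} - -15925 = \frac{1}{-6726} + 15925 = - \frac{1}{6726} + 15925 = \frac{107111549}{6726}$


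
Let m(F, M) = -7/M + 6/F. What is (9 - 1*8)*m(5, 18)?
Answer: 73/90 ≈ 0.81111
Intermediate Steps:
(9 - 1*8)*m(5, 18) = (9 - 1*8)*(-7/18 + 6/5) = (9 - 8)*(-7*1/18 + 6*(1/5)) = 1*(-7/18 + 6/5) = 1*(73/90) = 73/90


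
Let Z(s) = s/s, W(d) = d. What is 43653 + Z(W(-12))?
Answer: 43654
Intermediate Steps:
Z(s) = 1
43653 + Z(W(-12)) = 43653 + 1 = 43654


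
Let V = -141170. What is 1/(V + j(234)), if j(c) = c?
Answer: -1/140936 ≈ -7.0954e-6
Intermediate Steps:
1/(V + j(234)) = 1/(-141170 + 234) = 1/(-140936) = -1/140936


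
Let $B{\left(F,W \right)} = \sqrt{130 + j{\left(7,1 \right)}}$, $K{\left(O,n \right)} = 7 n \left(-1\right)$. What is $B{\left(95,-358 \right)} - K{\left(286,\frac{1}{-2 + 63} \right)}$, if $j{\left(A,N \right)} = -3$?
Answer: $\frac{7}{61} + \sqrt{127} \approx 11.384$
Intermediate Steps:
$K{\left(O,n \right)} = - 7 n$
$B{\left(F,W \right)} = \sqrt{127}$ ($B{\left(F,W \right)} = \sqrt{130 - 3} = \sqrt{127}$)
$B{\left(95,-358 \right)} - K{\left(286,\frac{1}{-2 + 63} \right)} = \sqrt{127} - - \frac{7}{-2 + 63} = \sqrt{127} - - \frac{7}{61} = \sqrt{127} + \frac{7}{61} = \frac{7}{61} + \sqrt{127}$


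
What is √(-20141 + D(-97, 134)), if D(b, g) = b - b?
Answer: I*√20141 ≈ 141.92*I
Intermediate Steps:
D(b, g) = 0
√(-20141 + D(-97, 134)) = √(-20141 + 0) = √(-20141) = I*√20141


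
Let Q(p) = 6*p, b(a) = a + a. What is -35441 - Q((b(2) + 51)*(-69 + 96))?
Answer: -44351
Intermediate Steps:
b(a) = 2*a
-35441 - Q((b(2) + 51)*(-69 + 96)) = -35441 - 6*(2*2 + 51)*(-69 + 96) = -35441 - 6*(4 + 51)*27 = -35441 - 6*55*27 = -35441 - 6*1485 = -35441 - 1*8910 = -35441 - 8910 = -44351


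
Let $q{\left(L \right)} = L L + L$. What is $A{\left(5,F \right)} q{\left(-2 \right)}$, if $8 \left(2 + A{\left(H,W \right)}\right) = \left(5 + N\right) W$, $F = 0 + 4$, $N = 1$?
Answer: $2$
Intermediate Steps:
$q{\left(L \right)} = L + L^{2}$ ($q{\left(L \right)} = L^{2} + L = L + L^{2}$)
$F = 4$
$A{\left(H,W \right)} = -2 + \frac{3 W}{4}$ ($A{\left(H,W \right)} = -2 + \frac{\left(5 + 1\right) W}{8} = -2 + \frac{6 W}{8} = -2 + \frac{3 W}{4}$)
$A{\left(5,F \right)} q{\left(-2 \right)} = \left(-2 + \frac{3}{4} \cdot 4\right) \left(- 2 \left(1 - 2\right)\right) = \left(-2 + 3\right) \left(\left(-2\right) \left(-1\right)\right) = 1 \cdot 2 = 2$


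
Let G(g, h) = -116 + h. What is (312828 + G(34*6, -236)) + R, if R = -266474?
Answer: 46002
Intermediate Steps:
(312828 + G(34*6, -236)) + R = (312828 + (-116 - 236)) - 266474 = (312828 - 352) - 266474 = 312476 - 266474 = 46002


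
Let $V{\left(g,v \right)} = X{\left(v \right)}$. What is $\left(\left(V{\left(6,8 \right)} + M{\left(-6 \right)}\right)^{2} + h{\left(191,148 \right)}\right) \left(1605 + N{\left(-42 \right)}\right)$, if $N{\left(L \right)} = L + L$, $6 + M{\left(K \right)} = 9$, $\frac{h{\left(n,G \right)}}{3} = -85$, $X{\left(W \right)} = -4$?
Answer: $-386334$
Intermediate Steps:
$h{\left(n,G \right)} = -255$ ($h{\left(n,G \right)} = 3 \left(-85\right) = -255$)
$M{\left(K \right)} = 3$ ($M{\left(K \right)} = -6 + 9 = 3$)
$N{\left(L \right)} = 2 L$
$V{\left(g,v \right)} = -4$
$\left(\left(V{\left(6,8 \right)} + M{\left(-6 \right)}\right)^{2} + h{\left(191,148 \right)}\right) \left(1605 + N{\left(-42 \right)}\right) = \left(\left(-4 + 3\right)^{2} - 255\right) \left(1605 + 2 \left(-42\right)\right) = \left(\left(-1\right)^{2} - 255\right) \left(1605 - 84\right) = \left(1 - 255\right) 1521 = \left(-254\right) 1521 = -386334$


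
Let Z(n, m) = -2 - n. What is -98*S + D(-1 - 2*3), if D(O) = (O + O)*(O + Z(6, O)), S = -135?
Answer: 13440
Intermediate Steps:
D(O) = 2*O*(-8 + O) (D(O) = (O + O)*(O + (-2 - 1*6)) = (2*O)*(O + (-2 - 6)) = (2*O)*(O - 8) = (2*O)*(-8 + O) = 2*O*(-8 + O))
-98*S + D(-1 - 2*3) = -98*(-135) + 2*(-1 - 2*3)*(-8 + (-1 - 2*3)) = 13230 + 2*(-1 - 6)*(-8 + (-1 - 6)) = 13230 + 2*(-7)*(-8 - 7) = 13230 + 2*(-7)*(-15) = 13230 + 210 = 13440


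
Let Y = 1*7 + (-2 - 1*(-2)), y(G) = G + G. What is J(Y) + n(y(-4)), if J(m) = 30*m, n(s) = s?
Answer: 202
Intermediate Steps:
y(G) = 2*G
Y = 7 (Y = 7 + (-2 + 2) = 7 + 0 = 7)
J(Y) + n(y(-4)) = 30*7 + 2*(-4) = 210 - 8 = 202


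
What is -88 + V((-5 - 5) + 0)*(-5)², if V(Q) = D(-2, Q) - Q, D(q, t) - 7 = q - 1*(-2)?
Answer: 337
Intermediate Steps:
D(q, t) = 9 + q (D(q, t) = 7 + (q - 1*(-2)) = 7 + (q + 2) = 7 + (2 + q) = 9 + q)
V(Q) = 7 - Q (V(Q) = (9 - 2) - Q = 7 - Q)
-88 + V((-5 - 5) + 0)*(-5)² = -88 + (7 - ((-5 - 5) + 0))*(-5)² = -88 + (7 - (-10 + 0))*25 = -88 + (7 - 1*(-10))*25 = -88 + (7 + 10)*25 = -88 + 17*25 = -88 + 425 = 337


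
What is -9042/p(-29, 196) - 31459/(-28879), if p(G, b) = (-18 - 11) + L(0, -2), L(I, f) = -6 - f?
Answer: 7944305/28879 ≈ 275.09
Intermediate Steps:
p(G, b) = -33 (p(G, b) = (-18 - 11) + (-6 - 1*(-2)) = -29 + (-6 + 2) = -29 - 4 = -33)
-9042/p(-29, 196) - 31459/(-28879) = -9042/(-33) - 31459/(-28879) = -9042*(-1/33) - 31459*(-1/28879) = 274 + 31459/28879 = 7944305/28879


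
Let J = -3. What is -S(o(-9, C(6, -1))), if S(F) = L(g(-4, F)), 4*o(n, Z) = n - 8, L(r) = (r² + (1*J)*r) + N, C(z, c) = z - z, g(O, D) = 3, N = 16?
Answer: -16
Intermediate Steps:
C(z, c) = 0
L(r) = 16 + r² - 3*r (L(r) = (r² + (1*(-3))*r) + 16 = (r² - 3*r) + 16 = 16 + r² - 3*r)
o(n, Z) = -2 + n/4 (o(n, Z) = (n - 8)/4 = (-8 + n)/4 = -2 + n/4)
S(F) = 16 (S(F) = 16 + 3² - 3*3 = 16 + 9 - 9 = 16)
-S(o(-9, C(6, -1))) = -1*16 = -16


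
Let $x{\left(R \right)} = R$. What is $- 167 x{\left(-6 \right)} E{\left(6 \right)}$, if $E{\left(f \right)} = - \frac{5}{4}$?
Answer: $- \frac{2505}{2} \approx -1252.5$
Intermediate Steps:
$E{\left(f \right)} = - \frac{5}{4}$ ($E{\left(f \right)} = \left(-5\right) \frac{1}{4} = - \frac{5}{4}$)
$- 167 x{\left(-6 \right)} E{\left(6 \right)} = - 167 \left(\left(-6\right) \left(- \frac{5}{4}\right)\right) = \left(-167\right) \frac{15}{2} = - \frac{2505}{2}$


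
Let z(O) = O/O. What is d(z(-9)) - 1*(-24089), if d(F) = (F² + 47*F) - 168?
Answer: 23969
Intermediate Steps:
z(O) = 1
d(F) = -168 + F² + 47*F
d(z(-9)) - 1*(-24089) = (-168 + 1² + 47*1) - 1*(-24089) = (-168 + 1 + 47) + 24089 = -120 + 24089 = 23969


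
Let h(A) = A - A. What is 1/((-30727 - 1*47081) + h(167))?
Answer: -1/77808 ≈ -1.2852e-5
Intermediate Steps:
h(A) = 0
1/((-30727 - 1*47081) + h(167)) = 1/((-30727 - 1*47081) + 0) = 1/((-30727 - 47081) + 0) = 1/(-77808 + 0) = 1/(-77808) = -1/77808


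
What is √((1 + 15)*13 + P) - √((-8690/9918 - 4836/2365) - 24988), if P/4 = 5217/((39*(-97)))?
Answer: 2*√80493413/1261 - 17*I*√1321576830941015/3909345 ≈ 14.23 - 158.09*I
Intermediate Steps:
P = -6956/1261 (P = 4*(5217/((39*(-97)))) = 4*(5217/(-3783)) = 4*(5217*(-1/3783)) = 4*(-1739/1261) = -6956/1261 ≈ -5.5163)
√((1 + 15)*13 + P) - √((-8690/9918 - 4836/2365) - 24988) = √((1 + 15)*13 - 6956/1261) - √((-8690/9918 - 4836/2365) - 24988) = √(16*13 - 6956/1261) - √((-8690*1/9918 - 4836*1/2365) - 24988) = √(208 - 6956/1261) - √((-4345/4959 - 4836/2365) - 24988) = √(255332/1261) - √(-34257649/11728035 - 24988) = 2*√80493413/1261 - √(-293094396229/11728035) = 2*√80493413/1261 - 17*I*√1321576830941015/3909345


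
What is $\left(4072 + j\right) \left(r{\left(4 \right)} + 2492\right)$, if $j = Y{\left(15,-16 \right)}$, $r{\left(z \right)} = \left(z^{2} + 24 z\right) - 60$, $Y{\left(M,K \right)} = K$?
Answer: $10318464$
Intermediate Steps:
$r{\left(z \right)} = -60 + z^{2} + 24 z$
$j = -16$
$\left(4072 + j\right) \left(r{\left(4 \right)} + 2492\right) = \left(4072 - 16\right) \left(\left(-60 + 4^{2} + 24 \cdot 4\right) + 2492\right) = 4056 \left(\left(-60 + 16 + 96\right) + 2492\right) = 4056 \left(52 + 2492\right) = 4056 \cdot 2544 = 10318464$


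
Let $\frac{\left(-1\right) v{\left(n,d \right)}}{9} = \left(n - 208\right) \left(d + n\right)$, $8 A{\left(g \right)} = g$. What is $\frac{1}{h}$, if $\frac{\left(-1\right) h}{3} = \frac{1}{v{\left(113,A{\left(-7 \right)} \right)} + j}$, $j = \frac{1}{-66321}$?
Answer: $- \frac{50863896127}{1591704} \approx -31956.0$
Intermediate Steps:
$A{\left(g \right)} = \frac{g}{8}$
$j = - \frac{1}{66321} \approx -1.5078 \cdot 10^{-5}$
$v{\left(n,d \right)} = - 9 \left(-208 + n\right) \left(d + n\right)$ ($v{\left(n,d \right)} = - 9 \left(n - 208\right) \left(d + n\right) = - 9 \left(-208 + n\right) \left(d + n\right)$)
$h = - \frac{1591704}{50863896127}$ ($h = - \frac{3}{\left(- 9 \cdot 113^{2} + 1872 \cdot \frac{1}{8} \left(-7\right) + 1872 \cdot 113 - 9 \cdot \frac{1}{8} \left(-7\right) 113\right) - \frac{1}{66321}} = - \frac{3}{\left(\left(-9\right) 12769 + 1872 \left(- \frac{7}{8}\right) + 211536 - \left(- \frac{63}{8}\right) 113\right) - \frac{1}{66321}} = - \frac{3}{\left(-114921 - 1638 + 211536 + \frac{7119}{8}\right) - \frac{1}{66321}} = - \frac{3}{\frac{766935}{8} - \frac{1}{66321}} = - \frac{3}{\frac{50863896127}{530568}} = \left(-3\right) \frac{530568}{50863896127} = - \frac{1591704}{50863896127} \approx -3.1293 \cdot 10^{-5}$)
$\frac{1}{h} = \frac{1}{- \frac{1591704}{50863896127}} = - \frac{50863896127}{1591704}$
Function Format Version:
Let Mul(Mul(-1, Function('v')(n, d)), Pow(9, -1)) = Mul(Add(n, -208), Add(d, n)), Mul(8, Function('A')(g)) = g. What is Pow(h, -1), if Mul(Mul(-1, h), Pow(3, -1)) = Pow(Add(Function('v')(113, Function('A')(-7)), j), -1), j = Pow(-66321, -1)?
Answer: Rational(-50863896127, 1591704) ≈ -31956.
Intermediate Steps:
Function('A')(g) = Mul(Rational(1, 8), g)
j = Rational(-1, 66321) ≈ -1.5078e-5
Function('v')(n, d) = Mul(-9, Add(-208, n), Add(d, n)) (Function('v')(n, d) = Mul(-9, Mul(Add(n, -208), Add(d, n))) = Mul(-9, Mul(Add(-208, n), Add(d, n))) = Mul(-9, Add(-208, n), Add(d, n)))
h = Rational(-1591704, 50863896127) (h = Mul(-3, Pow(Add(Add(Mul(-9, Pow(113, 2)), Mul(1872, Mul(Rational(1, 8), -7)), Mul(1872, 113), Mul(-9, Mul(Rational(1, 8), -7), 113)), Rational(-1, 66321)), -1)) = Mul(-3, Pow(Add(Add(Mul(-9, 12769), Mul(1872, Rational(-7, 8)), 211536, Mul(-9, Rational(-7, 8), 113)), Rational(-1, 66321)), -1)) = Mul(-3, Pow(Add(Add(-114921, -1638, 211536, Rational(7119, 8)), Rational(-1, 66321)), -1)) = Mul(-3, Pow(Add(Rational(766935, 8), Rational(-1, 66321)), -1)) = Mul(-3, Pow(Rational(50863896127, 530568), -1)) = Mul(-3, Rational(530568, 50863896127)) = Rational(-1591704, 50863896127) ≈ -3.1293e-5)
Pow(h, -1) = Pow(Rational(-1591704, 50863896127), -1) = Rational(-50863896127, 1591704)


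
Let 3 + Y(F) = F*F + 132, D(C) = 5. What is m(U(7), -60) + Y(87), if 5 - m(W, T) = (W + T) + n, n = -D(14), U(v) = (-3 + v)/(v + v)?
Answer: 54374/7 ≈ 7767.7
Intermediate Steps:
U(v) = (-3 + v)/(2*v) (U(v) = (-3 + v)/((2*v)) = (-3 + v)*(1/(2*v)) = (-3 + v)/(2*v))
Y(F) = 129 + F**2 (Y(F) = -3 + (F*F + 132) = -3 + (F**2 + 132) = -3 + (132 + F**2) = 129 + F**2)
n = -5 (n = -1*5 = -5)
m(W, T) = 10 - T - W (m(W, T) = 5 - ((W + T) - 5) = 5 - ((T + W) - 5) = 5 - (-5 + T + W) = 5 + (5 - T - W) = 10 - T - W)
m(U(7), -60) + Y(87) = (10 - 1*(-60) - (-3 + 7)/(2*7)) + (129 + 87**2) = (10 + 60 - 4/(2*7)) + (129 + 7569) = (10 + 60 - 1*2/7) + 7698 = (10 + 60 - 2/7) + 7698 = 488/7 + 7698 = 54374/7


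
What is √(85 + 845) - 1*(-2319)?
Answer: 2319 + √930 ≈ 2349.5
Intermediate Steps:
√(85 + 845) - 1*(-2319) = √930 + 2319 = 2319 + √930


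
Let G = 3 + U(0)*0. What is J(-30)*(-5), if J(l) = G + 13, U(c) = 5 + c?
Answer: -80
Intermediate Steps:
G = 3 (G = 3 + (5 + 0)*0 = 3 + 5*0 = 3 + 0 = 3)
J(l) = 16 (J(l) = 3 + 13 = 16)
J(-30)*(-5) = 16*(-5) = -80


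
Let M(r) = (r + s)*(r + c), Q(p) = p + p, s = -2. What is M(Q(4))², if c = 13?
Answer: 15876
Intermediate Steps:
Q(p) = 2*p
M(r) = (-2 + r)*(13 + r) (M(r) = (r - 2)*(r + 13) = (-2 + r)*(13 + r))
M(Q(4))² = (-26 + (2*4)² + 11*(2*4))² = (-26 + 8² + 11*8)² = (-26 + 64 + 88)² = 126² = 15876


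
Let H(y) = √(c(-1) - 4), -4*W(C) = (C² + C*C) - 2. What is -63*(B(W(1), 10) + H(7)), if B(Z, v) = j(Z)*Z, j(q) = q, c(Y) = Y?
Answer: -63*I*√5 ≈ -140.87*I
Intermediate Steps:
W(C) = ½ - C²/2 (W(C) = -((C² + C*C) - 2)/4 = -((C² + C²) - 2)/4 = -(2*C² - 2)/4 = -(-2 + 2*C²)/4 = ½ - C²/2)
B(Z, v) = Z² (B(Z, v) = Z*Z = Z²)
H(y) = I*√5 (H(y) = √(-1 - 4) = √(-5) = I*√5)
-63*(B(W(1), 10) + H(7)) = -63*((½ - ½*1²)² + I*√5) = -63*((½ - ½*1)² + I*√5) = -63*((½ - ½)² + I*√5) = -63*(0² + I*√5) = -63*(0 + I*√5) = -63*I*√5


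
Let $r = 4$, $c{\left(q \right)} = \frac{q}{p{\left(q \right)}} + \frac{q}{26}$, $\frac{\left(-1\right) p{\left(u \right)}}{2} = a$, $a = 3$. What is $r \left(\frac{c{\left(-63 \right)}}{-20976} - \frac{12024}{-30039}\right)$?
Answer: $\frac{19155827}{11975548} \approx 1.5996$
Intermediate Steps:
$p{\left(u \right)} = -6$ ($p{\left(u \right)} = \left(-2\right) 3 = -6$)
$c{\left(q \right)} = - \frac{5 q}{39}$ ($c{\left(q \right)} = \frac{q}{-6} + \frac{q}{26} = q \left(- \frac{1}{6}\right) + q \frac{1}{26} = - \frac{q}{6} + \frac{q}{26} = - \frac{5 q}{39}$)
$r \left(\frac{c{\left(-63 \right)}}{-20976} - \frac{12024}{-30039}\right) = 4 \left(\frac{\left(- \frac{5}{39}\right) \left(-63\right)}{-20976} - \frac{12024}{-30039}\right) = 4 \left(\frac{105}{13} \left(- \frac{1}{20976}\right) - - \frac{4008}{10013}\right) = 4 \left(- \frac{35}{90896} + \frac{4008}{10013}\right) = 4 \cdot \frac{19155827}{47902192} = \frac{19155827}{11975548}$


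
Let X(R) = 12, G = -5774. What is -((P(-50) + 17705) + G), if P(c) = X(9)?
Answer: -11943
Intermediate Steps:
P(c) = 12
-((P(-50) + 17705) + G) = -((12 + 17705) - 5774) = -(17717 - 5774) = -1*11943 = -11943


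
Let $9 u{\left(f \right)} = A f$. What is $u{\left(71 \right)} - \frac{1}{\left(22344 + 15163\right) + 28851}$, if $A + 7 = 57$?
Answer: $\frac{235570891}{597222} \approx 394.44$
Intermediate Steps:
$A = 50$ ($A = -7 + 57 = 50$)
$u{\left(f \right)} = \frac{50 f}{9}$
$u{\left(71 \right)} - \frac{1}{\left(22344 + 15163\right) + 28851} = \frac{50}{9} \cdot 71 - \frac{1}{\left(22344 + 15163\right) + 28851} = \frac{3550}{9} - \frac{1}{37507 + 28851} = \frac{3550}{9} - \frac{1}{66358} = \frac{235570891}{597222}$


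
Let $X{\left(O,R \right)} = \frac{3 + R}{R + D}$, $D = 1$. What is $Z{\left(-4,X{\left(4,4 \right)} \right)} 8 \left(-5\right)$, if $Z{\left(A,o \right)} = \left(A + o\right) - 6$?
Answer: $344$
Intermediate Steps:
$X{\left(O,R \right)} = \frac{3 + R}{1 + R}$ ($X{\left(O,R \right)} = \frac{3 + R}{R + 1} = \frac{3 + R}{1 + R}$)
$Z{\left(A,o \right)} = -6 + A + o$
$Z{\left(-4,X{\left(4,4 \right)} \right)} 8 \left(-5\right) = \left(-6 - 4 + \frac{3 + 4}{1 + 4}\right) 8 \left(-5\right) = \left(-6 - 4 + \frac{1}{5} \cdot 7\right) 8 \left(-5\right) = \left(-6 - 4 + \frac{7}{5}\right) 8 \left(-5\right) = \left(- \frac{43}{5}\right) 8 \left(-5\right) = \left(- \frac{344}{5}\right) \left(-5\right) = 344$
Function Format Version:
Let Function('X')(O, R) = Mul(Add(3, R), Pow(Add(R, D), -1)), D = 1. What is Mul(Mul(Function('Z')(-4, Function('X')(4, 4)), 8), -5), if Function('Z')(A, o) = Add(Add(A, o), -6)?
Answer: 344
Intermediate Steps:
Function('X')(O, R) = Mul(Pow(Add(1, R), -1), Add(3, R)) (Function('X')(O, R) = Mul(Add(3, R), Pow(Add(R, 1), -1)) = Mul(Add(3, R), Pow(Add(1, R), -1)) = Mul(Pow(Add(1, R), -1), Add(3, R)))
Function('Z')(A, o) = Add(-6, A, o)
Mul(Mul(Function('Z')(-4, Function('X')(4, 4)), 8), -5) = Mul(Mul(Add(-6, -4, Mul(Pow(Add(1, 4), -1), Add(3, 4))), 8), -5) = Mul(Mul(Add(-6, -4, Mul(Pow(5, -1), 7)), 8), -5) = Mul(Mul(Add(-6, -4, Mul(Rational(1, 5), 7)), 8), -5) = Mul(Mul(Add(-6, -4, Rational(7, 5)), 8), -5) = Mul(Mul(Rational(-43, 5), 8), -5) = Mul(Rational(-344, 5), -5) = 344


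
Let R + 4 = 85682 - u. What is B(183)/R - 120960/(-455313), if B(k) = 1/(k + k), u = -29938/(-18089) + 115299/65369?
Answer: 1494996069582338109211/5627406280736234762490 ≈ 0.26566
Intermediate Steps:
u = 4042660733/1182459841 (u = -29938*(-1/18089) + 115299*(1/65369) = 29938/18089 + 115299/65369 = 4042660733/1182459841 ≈ 3.4189)
B(k) = 1/(2*k)
R = 101306751596465/1182459841 (R = -4 + (85682 - 1*4042660733/1182459841) = -4 + (85682 - 4042660733/1182459841) = -4 + 101311481435829/1182459841 = 101306751596465/1182459841 ≈ 85675.)
B(183)/R - 120960/(-455313) = ((½)/183)/(101306751596465/1182459841) - 120960/(-455313) = ((½)*(1/183))*(1182459841/101306751596465) - 120960*(-1/455313) = (1/366)*(1182459841/101306751596465) + 40320/151771 = 1182459841/37078271084306190 + 40320/151771 = 1494996069582338109211/5627406280736234762490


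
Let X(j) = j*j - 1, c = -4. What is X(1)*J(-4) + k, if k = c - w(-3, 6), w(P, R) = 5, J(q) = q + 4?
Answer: -9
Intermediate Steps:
J(q) = 4 + q
X(j) = -1 + j**2 (X(j) = j**2 - 1 = -1 + j**2)
k = -9 (k = -4 - 1*5 = -4 - 5 = -9)
X(1)*J(-4) + k = (-1 + 1**2)*(4 - 4) - 9 = (-1 + 1)*0 - 9 = 0*0 - 9 = 0 - 9 = -9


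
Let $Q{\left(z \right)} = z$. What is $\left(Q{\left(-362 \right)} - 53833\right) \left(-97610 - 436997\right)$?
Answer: $28973026365$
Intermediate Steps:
$\left(Q{\left(-362 \right)} - 53833\right) \left(-97610 - 436997\right) = \left(-362 - 53833\right) \left(-97610 - 436997\right) = \left(-54195\right) \left(-534607\right) = 28973026365$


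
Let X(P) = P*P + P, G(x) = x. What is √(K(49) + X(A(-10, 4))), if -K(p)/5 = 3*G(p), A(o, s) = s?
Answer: I*√715 ≈ 26.739*I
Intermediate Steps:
X(P) = P + P² (X(P) = P² + P = P + P²)
K(p) = -15*p
√(K(49) + X(A(-10, 4))) = √(-15*49 + 4*(1 + 4)) = √(-735 + 4*5) = √(-735 + 20) = √(-715) = I*√715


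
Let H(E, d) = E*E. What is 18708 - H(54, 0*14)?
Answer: 15792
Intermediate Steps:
H(E, d) = E²
18708 - H(54, 0*14) = 18708 - 1*54² = 18708 - 1*2916 = 18708 - 2916 = 15792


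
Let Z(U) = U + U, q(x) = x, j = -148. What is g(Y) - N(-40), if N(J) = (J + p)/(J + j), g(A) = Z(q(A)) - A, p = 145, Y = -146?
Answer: -27343/188 ≈ -145.44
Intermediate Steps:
Z(U) = 2*U
g(A) = A (g(A) = 2*A - A = A)
N(J) = (145 + J)/(-148 + J) (N(J) = (J + 145)/(J - 148) = (145 + J)/(-148 + J))
g(Y) - N(-40) = -146 - (145 - 40)/(-148 - 40) = -146 - 105/(-188) = -146 - (-1)*105/188 = -146 - 1*(-105/188) = -146 + 105/188 = -27343/188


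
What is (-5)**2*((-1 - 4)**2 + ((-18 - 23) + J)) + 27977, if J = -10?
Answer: 27327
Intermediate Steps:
(-5)**2*((-1 - 4)**2 + ((-18 - 23) + J)) + 27977 = (-5)**2*((-1 - 4)**2 + ((-18 - 23) - 10)) + 27977 = 25*((-5)**2 + (-41 - 10)) + 27977 = 25*(25 - 51) + 27977 = 25*(-26) + 27977 = -650 + 27977 = 27327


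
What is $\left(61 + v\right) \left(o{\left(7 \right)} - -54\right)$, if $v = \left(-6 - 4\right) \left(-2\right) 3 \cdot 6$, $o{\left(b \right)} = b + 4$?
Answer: $27365$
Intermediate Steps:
$o{\left(b \right)} = 4 + b$
$v = 360$ ($v = - 10 \left(\left(-6\right) 6\right) = \left(-10\right) \left(-36\right) = 360$)
$\left(61 + v\right) \left(o{\left(7 \right)} - -54\right) = \left(61 + 360\right) \left(\left(4 + 7\right) - -54\right) = 421 \left(11 + 54\right) = 421 \cdot 65 = 27365$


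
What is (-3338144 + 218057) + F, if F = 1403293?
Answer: -1716794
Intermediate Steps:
(-3338144 + 218057) + F = (-3338144 + 218057) + 1403293 = -3120087 + 1403293 = -1716794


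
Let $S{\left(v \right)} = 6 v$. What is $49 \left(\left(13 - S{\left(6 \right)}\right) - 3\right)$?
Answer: $-1274$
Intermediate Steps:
$49 \left(\left(13 - S{\left(6 \right)}\right) - 3\right) = 49 \left(\left(13 - 6 \cdot 6\right) - 3\right) = 49 \left(\left(13 - 36\right) - 3\right) = 49 \left(-23 - 3\right) = 49 \left(-26\right) = -1274$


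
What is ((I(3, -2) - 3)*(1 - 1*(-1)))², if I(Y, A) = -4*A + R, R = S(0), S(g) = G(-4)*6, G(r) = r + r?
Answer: 7396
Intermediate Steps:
G(r) = 2*r
S(g) = -48 (S(g) = (2*(-4))*6 = -8*6 = -48)
R = -48
I(Y, A) = -48 - 4*A (I(Y, A) = -4*A - 48 = -48 - 4*A)
((I(3, -2) - 3)*(1 - 1*(-1)))² = (((-48 - 4*(-2)) - 3)*(1 - 1*(-1)))² = (((-48 + 8) - 3)*(1 + 1))² = ((-40 - 3)*2)² = (-43*2)² = (-86)² = 7396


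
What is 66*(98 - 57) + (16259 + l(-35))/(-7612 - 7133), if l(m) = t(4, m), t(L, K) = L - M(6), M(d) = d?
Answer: 13294571/4915 ≈ 2704.9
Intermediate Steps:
t(L, K) = -6 + L (t(L, K) = L - 1*6 = L - 6 = -6 + L)
l(m) = -2 (l(m) = -6 + 4 = -2)
66*(98 - 57) + (16259 + l(-35))/(-7612 - 7133) = 66*(98 - 57) + (16259 - 2)/(-7612 - 7133) = 66*41 + 16257/(-14745) = 2706 + 16257*(-1/14745) = 2706 - 5419/4915 = 13294571/4915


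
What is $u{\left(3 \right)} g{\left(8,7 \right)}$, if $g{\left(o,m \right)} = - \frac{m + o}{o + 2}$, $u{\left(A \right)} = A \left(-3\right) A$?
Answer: $\frac{81}{2} \approx 40.5$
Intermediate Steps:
$u{\left(A \right)} = - 3 A^{2}$ ($u{\left(A \right)} = - 3 A A = - 3 A^{2}$)
$g{\left(o,m \right)} = - \frac{m + o}{2 + o}$
$u{\left(3 \right)} g{\left(8,7 \right)} = - 3 \cdot 3^{2} \frac{\left(-1\right) 7 - 8}{2 + 8} = \left(-3\right) 9 \frac{-7 - 8}{10} = - 27 \cdot \frac{1}{10} \left(-15\right) = \left(-27\right) \left(- \frac{3}{2}\right) = \frac{81}{2}$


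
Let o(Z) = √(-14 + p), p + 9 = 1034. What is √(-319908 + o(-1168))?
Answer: √(-319908 + √1011) ≈ 565.58*I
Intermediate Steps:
p = 1025 (p = -9 + 1034 = 1025)
o(Z) = √1011 (o(Z) = √(-14 + 1025) = √1011)
√(-319908 + o(-1168)) = √(-319908 + √1011)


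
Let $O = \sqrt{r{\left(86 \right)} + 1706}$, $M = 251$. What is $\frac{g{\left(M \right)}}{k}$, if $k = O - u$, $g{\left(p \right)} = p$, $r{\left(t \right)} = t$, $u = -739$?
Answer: $\frac{185489}{544329} - \frac{4016 \sqrt{7}}{544329} \approx 0.32125$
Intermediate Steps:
$O = 16 \sqrt{7}$ ($O = \sqrt{86 + 1706} = \sqrt{1792} = 16 \sqrt{7} \approx 42.332$)
$k = 739 + 16 \sqrt{7}$ ($k = 16 \sqrt{7} - -739 = 16 \sqrt{7} + 739 = 739 + 16 \sqrt{7} \approx 781.33$)
$\frac{g{\left(M \right)}}{k} = \frac{251}{739 + 16 \sqrt{7}}$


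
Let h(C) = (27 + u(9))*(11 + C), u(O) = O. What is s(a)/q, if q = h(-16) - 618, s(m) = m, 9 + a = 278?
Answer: -269/798 ≈ -0.33709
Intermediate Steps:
a = 269 (a = -9 + 278 = 269)
h(C) = 396 + 36*C (h(C) = (27 + 9)*(11 + C) = 36*(11 + C) = 396 + 36*C)
q = -798 (q = (396 + 36*(-16)) - 618 = (396 - 576) - 618 = -180 - 618 = -798)
s(a)/q = 269/(-798) = 269*(-1/798) = -269/798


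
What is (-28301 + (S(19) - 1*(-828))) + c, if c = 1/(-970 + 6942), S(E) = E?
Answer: -163955287/5972 ≈ -27454.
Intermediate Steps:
c = 1/5972 ≈ 0.00016745
(-28301 + (S(19) - 1*(-828))) + c = (-28301 + (19 - 1*(-828))) + 1/5972 = (-28301 + (19 + 828)) + 1/5972 = (-28301 + 847) + 1/5972 = -27454 + 1/5972 = -163955287/5972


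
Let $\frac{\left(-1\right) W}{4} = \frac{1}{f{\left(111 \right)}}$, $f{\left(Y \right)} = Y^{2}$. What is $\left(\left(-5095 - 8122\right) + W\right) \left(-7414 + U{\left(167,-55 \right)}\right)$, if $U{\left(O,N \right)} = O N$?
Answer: $\frac{901030575313}{4107} \approx 2.1939 \cdot 10^{8}$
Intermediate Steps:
$U{\left(O,N \right)} = N O$
$W = - \frac{4}{12321}$ ($W = - \frac{4}{111^{2}} = - \frac{4}{12321} \approx -0.00032465$)
$\left(\left(-5095 - 8122\right) + W\right) \left(-7414 + U{\left(167,-55 \right)}\right) = \left(\left(-5095 - 8122\right) - \frac{4}{12321}\right) \left(-7414 - 9185\right) = \left(-13217 - \frac{4}{12321}\right) \left(-16599\right) = \left(- \frac{162846661}{12321}\right) \left(-16599\right) = \frac{901030575313}{4107}$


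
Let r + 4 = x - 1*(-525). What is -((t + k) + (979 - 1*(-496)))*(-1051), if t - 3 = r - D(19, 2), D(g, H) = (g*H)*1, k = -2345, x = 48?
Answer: -353136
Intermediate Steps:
r = 569 (r = -4 + (48 - 1*(-525)) = -4 + (48 + 525) = -4 + 573 = 569)
D(g, H) = H*g (D(g, H) = (H*g)*1 = H*g)
t = 534 (t = 3 + (569 - 2*19) = 3 + (569 - 1*38) = 3 + (569 - 38) = 3 + 531 = 534)
-((t + k) + (979 - 1*(-496)))*(-1051) = -((534 - 2345) + (979 - 1*(-496)))*(-1051) = -(-1811 + (979 + 496))*(-1051) = -(-1811 + 1475)*(-1051) = -(-336)*(-1051) = -1*353136 = -353136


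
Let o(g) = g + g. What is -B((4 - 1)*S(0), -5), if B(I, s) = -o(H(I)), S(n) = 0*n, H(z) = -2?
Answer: -4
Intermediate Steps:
S(n) = 0
o(g) = 2*g
B(I, s) = 4 (B(I, s) = -2*(-2) = -1*(-4) = 4)
-B((4 - 1)*S(0), -5) = -1*4 = -4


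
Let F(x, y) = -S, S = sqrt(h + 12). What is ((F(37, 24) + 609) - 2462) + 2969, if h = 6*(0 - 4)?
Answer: 1116 - 2*I*sqrt(3) ≈ 1116.0 - 3.4641*I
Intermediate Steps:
h = -24 (h = 6*(-4) = -24)
S = 2*I*sqrt(3) (S = sqrt(-24 + 12) = sqrt(-12) = 2*I*sqrt(3) ≈ 3.4641*I)
F(x, y) = -2*I*sqrt(3)
((F(37, 24) + 609) - 2462) + 2969 = ((-2*I*sqrt(3) + 609) - 2462) + 2969 = ((609 - 2*I*sqrt(3)) - 2462) + 2969 = (-1853 - 2*I*sqrt(3)) + 2969 = 1116 - 2*I*sqrt(3)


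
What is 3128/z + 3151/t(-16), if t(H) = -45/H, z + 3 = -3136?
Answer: 158115064/141255 ≈ 1119.4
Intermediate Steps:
z = -3139 (z = -3 - 3136 = -3139)
3128/z + 3151/t(-16) = 3128/(-3139) + 3151/((-45/(-16))) = 3128*(-1/3139) + 3151/((-45*(-1/16))) = -3128/3139 + 3151/(45/16) = -3128/3139 + 3151*(16/45) = -3128/3139 + 50416/45 = 158115064/141255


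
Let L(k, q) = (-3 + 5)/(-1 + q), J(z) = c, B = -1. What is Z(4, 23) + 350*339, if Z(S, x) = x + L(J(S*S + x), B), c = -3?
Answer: 118672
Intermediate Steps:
J(z) = -3
L(k, q) = 2/(-1 + q)
Z(S, x) = -1 + x (Z(S, x) = x + 2/(-1 - 1) = x + 2/(-2) = x + 2*(-1/2) = x - 1 = -1 + x)
Z(4, 23) + 350*339 = (-1 + 23) + 350*339 = 22 + 118650 = 118672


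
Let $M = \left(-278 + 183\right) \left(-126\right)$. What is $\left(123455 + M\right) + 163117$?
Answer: $298542$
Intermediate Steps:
$M = 11970$ ($M = \left(-95\right) \left(-126\right) = 11970$)
$\left(123455 + M\right) + 163117 = \left(123455 + 11970\right) + 163117 = 135425 + 163117 = 298542$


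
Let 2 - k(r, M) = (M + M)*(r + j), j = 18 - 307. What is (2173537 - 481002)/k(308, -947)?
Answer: 1692535/35988 ≈ 47.031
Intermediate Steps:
j = -289
k(r, M) = 2 - 2*M*(-289 + r) (k(r, M) = 2 - (M + M)*(r - 289) = 2 - 2*M*(-289 + r))
(2173537 - 481002)/k(308, -947) = (2173537 - 481002)/(2 + 578*(-947) - 2*(-947)*308) = 1692535/(2 - 547366 + 583352) = 1692535/35988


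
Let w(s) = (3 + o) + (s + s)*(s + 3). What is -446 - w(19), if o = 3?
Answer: -1288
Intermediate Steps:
w(s) = 6 + 2*s*(3 + s) (w(s) = (3 + 3) + (s + s)*(s + 3) = 6 + (2*s)*(3 + s) = 6 + 2*s*(3 + s))
-446 - w(19) = -446 - (6 + 2*19**2 + 6*19) = -446 - (6 + 2*361 + 114) = -446 - (6 + 722 + 114) = -446 - 1*842 = -446 - 842 = -1288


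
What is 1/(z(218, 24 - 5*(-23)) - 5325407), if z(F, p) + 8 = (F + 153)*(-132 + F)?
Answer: -1/5293509 ≈ -1.8891e-7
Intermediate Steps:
z(F, p) = -8 + (-132 + F)*(153 + F) (z(F, p) = -8 + (F + 153)*(-132 + F) = -8 + (153 + F)*(-132 + F) = -8 + (-132 + F)*(153 + F))
1/(z(218, 24 - 5*(-23)) - 5325407) = 1/((-20204 + 218**2 + 21*218) - 5325407) = 1/((-20204 + 47524 + 4578) - 5325407) = 1/(31898 - 5325407) = 1/(-5293509) = -1/5293509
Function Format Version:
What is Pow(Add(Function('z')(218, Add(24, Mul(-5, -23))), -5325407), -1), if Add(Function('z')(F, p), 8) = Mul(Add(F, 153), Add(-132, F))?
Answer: Rational(-1, 5293509) ≈ -1.8891e-7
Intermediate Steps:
Function('z')(F, p) = Add(-8, Mul(Add(-132, F), Add(153, F))) (Function('z')(F, p) = Add(-8, Mul(Add(F, 153), Add(-132, F))) = Add(-8, Mul(Add(153, F), Add(-132, F))) = Add(-8, Mul(Add(-132, F), Add(153, F))))
Pow(Add(Function('z')(218, Add(24, Mul(-5, -23))), -5325407), -1) = Pow(Add(Add(-20204, Pow(218, 2), Mul(21, 218)), -5325407), -1) = Pow(Add(Add(-20204, 47524, 4578), -5325407), -1) = Pow(Add(31898, -5325407), -1) = Pow(-5293509, -1) = Rational(-1, 5293509)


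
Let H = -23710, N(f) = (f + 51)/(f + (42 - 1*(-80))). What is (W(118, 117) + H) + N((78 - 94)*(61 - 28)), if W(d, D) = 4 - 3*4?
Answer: -9629031/406 ≈ -23717.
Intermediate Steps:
N(f) = (51 + f)/(122 + f) (N(f) = (51 + f)/(f + (42 + 80)) = (51 + f)/(f + 122) = (51 + f)/(122 + f))
W(d, D) = -8 (W(d, D) = 4 - 12 = -8)
(W(118, 117) + H) + N((78 - 94)*(61 - 28)) = (-8 - 23710) + (51 + (78 - 94)*(61 - 28))/(122 + (78 - 94)*(61 - 28)) = -23718 + (51 - 16*33)/(122 - 16*33) = -23718 + (51 - 528)/(122 - 528) = -23718 - 477/(-406) = -23718 - 1/406*(-477) = -23718 + 477/406 = -9629031/406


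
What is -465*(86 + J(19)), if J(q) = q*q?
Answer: -207855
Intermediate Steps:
J(q) = q**2
-465*(86 + J(19)) = -465*(86 + 19**2) = -465*(86 + 361) = -465*447 = -207855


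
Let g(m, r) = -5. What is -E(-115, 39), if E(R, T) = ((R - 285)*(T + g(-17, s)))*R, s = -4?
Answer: -1564000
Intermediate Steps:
E(R, T) = R*(-285 + R)*(-5 + T) (E(R, T) = ((R - 285)*(T - 5))*R = ((-285 + R)*(-5 + T))*R = R*(-285 + R)*(-5 + T))
-E(-115, 39) = -(-115)*(1425 - 285*39 - 5*(-115) - 115*39) = -(-115)*(1425 - 11115 + 575 - 4485) = -(-115)*(-13600) = -1*1564000 = -1564000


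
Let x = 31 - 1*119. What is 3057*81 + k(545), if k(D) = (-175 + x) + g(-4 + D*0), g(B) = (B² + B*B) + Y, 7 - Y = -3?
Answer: 247396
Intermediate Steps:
Y = 10 (Y = 7 - 1*(-3) = 7 + 3 = 10)
g(B) = 10 + 2*B² (g(B) = (B² + B*B) + 10 = (B² + B²) + 10 = 2*B² + 10 = 10 + 2*B²)
x = -88 (x = 31 - 119 = -88)
k(D) = -221 (k(D) = (-175 - 88) + (10 + 2*(-4 + D*0)²) = -263 + (10 + 2*(-4 + 0)²) = -263 + (10 + 2*(-4)²) = -263 + (10 + 2*16) = -263 + (10 + 32) = -263 + 42 = -221)
3057*81 + k(545) = 3057*81 - 221 = 247617 - 221 = 247396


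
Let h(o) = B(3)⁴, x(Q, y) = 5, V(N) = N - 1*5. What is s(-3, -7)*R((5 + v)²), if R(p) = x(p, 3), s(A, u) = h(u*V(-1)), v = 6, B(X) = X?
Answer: 405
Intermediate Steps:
V(N) = -5 + N (V(N) = N - 5 = -5 + N)
h(o) = 81 (h(o) = 3⁴ = 81)
s(A, u) = 81
R(p) = 5
s(-3, -7)*R((5 + v)²) = 81*5 = 405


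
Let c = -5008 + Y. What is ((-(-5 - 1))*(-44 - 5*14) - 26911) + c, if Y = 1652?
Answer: -30951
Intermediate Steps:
c = -3356 (c = -5008 + 1652 = -3356)
((-(-5 - 1))*(-44 - 5*14) - 26911) + c = ((-(-5 - 1))*(-44 - 5*14) - 26911) - 3356 = ((-1*(-6))*(-44 - 70) - 26911) - 3356 = (6*(-114) - 26911) - 3356 = (-684 - 26911) - 3356 = -27595 - 3356 = -30951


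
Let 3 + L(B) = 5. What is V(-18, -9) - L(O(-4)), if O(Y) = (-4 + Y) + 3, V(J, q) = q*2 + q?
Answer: -29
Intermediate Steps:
V(J, q) = 3*q (V(J, q) = 2*q + q = 3*q)
O(Y) = -1 + Y
L(B) = 2 (L(B) = -3 + 5 = 2)
V(-18, -9) - L(O(-4)) = 3*(-9) - 1*2 = -27 - 2 = -29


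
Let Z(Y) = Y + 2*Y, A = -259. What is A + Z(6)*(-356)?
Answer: -6667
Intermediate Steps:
Z(Y) = 3*Y
A + Z(6)*(-356) = -259 + (3*6)*(-356) = -259 + 18*(-356) = -259 - 6408 = -6667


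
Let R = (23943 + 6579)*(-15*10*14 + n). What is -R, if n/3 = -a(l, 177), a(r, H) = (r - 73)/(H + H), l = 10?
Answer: 3780714357/59 ≈ 6.4080e+7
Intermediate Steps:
a(r, H) = (-73 + r)/(2*H) (a(r, H) = (-73 + r)/((2*H)) = (-73 + r)*(1/(2*H)) = (-73 + r)/(2*H))
n = 63/118 (n = 3*(-(-73 + 10)/(2*177)) = 3*(-(-63)/(2*177)) = 3*(-1*(-21/118)) = 3*(21/118) = 63/118 ≈ 0.53390)
R = -3780714357/59 (R = (23943 + 6579)*(-15*10*14 + 63/118) = 30522*(-150*14 + 63/118) = 30522*(-2100 + 63/118) = 30522*(-247737/118) = -3780714357/59 ≈ -6.4080e+7)
-R = -1*(-3780714357/59) = 3780714357/59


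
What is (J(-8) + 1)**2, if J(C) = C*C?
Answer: 4225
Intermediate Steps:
J(C) = C**2
(J(-8) + 1)**2 = ((-8)**2 + 1)**2 = (64 + 1)**2 = 65**2 = 4225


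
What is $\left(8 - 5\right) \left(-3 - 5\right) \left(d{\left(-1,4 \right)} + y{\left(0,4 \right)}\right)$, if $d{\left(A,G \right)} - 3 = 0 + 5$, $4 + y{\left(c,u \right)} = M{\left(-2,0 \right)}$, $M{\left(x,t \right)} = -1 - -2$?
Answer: $-120$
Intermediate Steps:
$M{\left(x,t \right)} = 1$ ($M{\left(x,t \right)} = -1 + 2 = 1$)
$y{\left(c,u \right)} = -3$ ($y{\left(c,u \right)} = -4 + 1 = -3$)
$d{\left(A,G \right)} = 8$ ($d{\left(A,G \right)} = 3 + \left(0 + 5\right) = 3 + 5 = 8$)
$\left(8 - 5\right) \left(-3 - 5\right) \left(d{\left(-1,4 \right)} + y{\left(0,4 \right)}\right) = \left(8 - 5\right) \left(-3 - 5\right) \left(8 - 3\right) = 3 \left(-8\right) 5 = \left(-24\right) 5 = -120$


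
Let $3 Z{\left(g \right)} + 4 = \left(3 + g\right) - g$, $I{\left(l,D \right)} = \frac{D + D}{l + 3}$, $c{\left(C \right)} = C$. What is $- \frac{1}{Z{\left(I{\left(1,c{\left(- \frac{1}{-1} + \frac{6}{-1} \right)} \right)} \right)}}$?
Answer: $3$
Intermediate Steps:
$I{\left(l,D \right)} = \frac{2 D}{3 + l}$
$Z{\left(g \right)} = - \frac{1}{3}$ ($Z{\left(g \right)} = - \frac{4}{3} + \frac{\left(3 + g\right) - g}{3} = - \frac{4}{3} + \frac{1}{3} \cdot 3 = - \frac{4}{3} + 1 = - \frac{1}{3}$)
$- \frac{1}{Z{\left(I{\left(1,c{\left(- \frac{1}{-1} + \frac{6}{-1} \right)} \right)} \right)}} = - \frac{1}{- \frac{1}{3}} = \left(-1\right) \left(-3\right) = 3$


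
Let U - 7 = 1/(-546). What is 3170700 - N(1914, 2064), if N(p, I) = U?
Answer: 1731198379/546 ≈ 3.1707e+6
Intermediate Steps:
U = 3821/546 (U = 7 + 1/(-546) = 7 - 1/546 = 3821/546 ≈ 6.9982)
N(p, I) = 3821/546
3170700 - N(1914, 2064) = 3170700 - 1*3821/546 = 3170700 - 3821/546 = 1731198379/546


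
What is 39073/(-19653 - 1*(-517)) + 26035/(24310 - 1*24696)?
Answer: -256643969/3693248 ≈ -69.490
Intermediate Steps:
39073/(-19653 - 1*(-517)) + 26035/(24310 - 1*24696) = 39073/(-19653 + 517) + 26035/(24310 - 24696) = 39073/(-19136) + 26035/(-386) = 39073*(-1/19136) + 26035*(-1/386) = -39073/19136 - 26035/386 = -256643969/3693248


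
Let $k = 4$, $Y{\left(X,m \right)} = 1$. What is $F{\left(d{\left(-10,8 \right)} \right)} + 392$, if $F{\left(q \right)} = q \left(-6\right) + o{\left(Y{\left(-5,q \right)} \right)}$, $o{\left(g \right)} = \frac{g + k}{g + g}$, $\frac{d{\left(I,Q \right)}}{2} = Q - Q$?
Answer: $\frac{789}{2} \approx 394.5$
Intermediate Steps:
$d{\left(I,Q \right)} = 0$ ($d{\left(I,Q \right)} = 2 \left(Q - Q\right) = 2 \cdot 0 = 0$)
$o{\left(g \right)} = \frac{4 + g}{2 g}$ ($o{\left(g \right)} = \frac{g + 4}{g + g} = \frac{4 + g}{2 g}$)
$F{\left(q \right)} = \frac{5}{2} - 6 q$ ($F{\left(q \right)} = q \left(-6\right) + \frac{4 + 1}{2 \cdot 1} = - 6 q + \frac{1}{2} \cdot 1 \cdot 5 = - 6 q + \frac{5}{2} = \frac{5}{2} - 6 q$)
$F{\left(d{\left(-10,8 \right)} \right)} + 392 = \left(\frac{5}{2} - 0\right) + 392 = \left(\frac{5}{2} + 0\right) + 392 = \frac{5}{2} + 392 = \frac{789}{2}$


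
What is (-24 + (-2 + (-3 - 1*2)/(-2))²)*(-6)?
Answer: 285/2 ≈ 142.50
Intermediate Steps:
(-24 + (-2 + (-3 - 1*2)/(-2))²)*(-6) = (-24 + (-2 + (-3 - 2)*(-½))²)*(-6) = (-24 + (-2 - 5*(-½))²)*(-6) = (-24 + (-2 + 5/2)²)*(-6) = (-24 + (½)²)*(-6) = (-24 + ¼)*(-6) = -95/4*(-6) = 285/2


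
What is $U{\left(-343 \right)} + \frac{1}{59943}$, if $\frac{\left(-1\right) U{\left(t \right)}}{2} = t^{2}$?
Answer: $- \frac{14104468013}{59943} \approx -2.353 \cdot 10^{5}$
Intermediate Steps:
$U{\left(t \right)} = - 2 t^{2}$
$U{\left(-343 \right)} + \frac{1}{59943} = - 2 \left(-343\right)^{2} + \frac{1}{59943} = \left(-2\right) 117649 + \frac{1}{59943} = -235298 + \frac{1}{59943} = - \frac{14104468013}{59943}$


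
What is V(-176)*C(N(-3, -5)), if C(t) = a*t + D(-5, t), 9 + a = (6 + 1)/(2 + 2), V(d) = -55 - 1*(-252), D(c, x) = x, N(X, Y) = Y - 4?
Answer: 44325/4 ≈ 11081.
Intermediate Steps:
N(X, Y) = -4 + Y
V(d) = 197 (V(d) = -55 + 252 = 197)
a = -29/4 (a = -9 + (6 + 1)/(2 + 2) = -9 + 7/4 = -29/4 ≈ -7.2500)
C(t) = -25*t/4 (C(t) = -29*t/4 + t = -25*t/4)
V(-176)*C(N(-3, -5)) = 197*(-25*(-4 - 5)/4) = 197*(-25/4*(-9)) = 197*(225/4) = 44325/4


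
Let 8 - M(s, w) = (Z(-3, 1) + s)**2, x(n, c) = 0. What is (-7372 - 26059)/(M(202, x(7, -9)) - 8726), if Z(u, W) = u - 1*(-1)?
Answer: 33431/48718 ≈ 0.68621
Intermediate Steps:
Z(u, W) = 1 + u (Z(u, W) = u + 1 = 1 + u)
M(s, w) = 8 - (-2 + s)**2 (M(s, w) = 8 - ((1 - 3) + s)**2 = 8 - (-2 + s)**2)
(-7372 - 26059)/(M(202, x(7, -9)) - 8726) = (-7372 - 26059)/((8 - (-2 + 202)**2) - 8726) = -33431/((8 - 1*200**2) - 8726) = -33431/((8 - 1*40000) - 8726) = -33431/((8 - 40000) - 8726) = -33431/(-39992 - 8726) = -33431/(-48718) = -33431*(-1/48718) = 33431/48718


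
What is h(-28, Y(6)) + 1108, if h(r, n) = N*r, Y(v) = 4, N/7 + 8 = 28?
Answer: -2812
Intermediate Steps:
N = 140 (N = -56 + 7*28 = -56 + 196 = 140)
h(r, n) = 140*r
h(-28, Y(6)) + 1108 = 140*(-28) + 1108 = -3920 + 1108 = -2812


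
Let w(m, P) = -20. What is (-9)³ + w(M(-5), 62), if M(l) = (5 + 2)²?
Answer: -749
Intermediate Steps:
M(l) = 49 (M(l) = 7² = 49)
(-9)³ + w(M(-5), 62) = (-9)³ - 20 = -729 - 20 = -749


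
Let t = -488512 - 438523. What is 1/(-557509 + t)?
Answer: -1/1484544 ≈ -6.7361e-7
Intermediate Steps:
t = -927035
1/(-557509 + t) = 1/(-557509 - 927035) = 1/(-1484544) = -1/1484544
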